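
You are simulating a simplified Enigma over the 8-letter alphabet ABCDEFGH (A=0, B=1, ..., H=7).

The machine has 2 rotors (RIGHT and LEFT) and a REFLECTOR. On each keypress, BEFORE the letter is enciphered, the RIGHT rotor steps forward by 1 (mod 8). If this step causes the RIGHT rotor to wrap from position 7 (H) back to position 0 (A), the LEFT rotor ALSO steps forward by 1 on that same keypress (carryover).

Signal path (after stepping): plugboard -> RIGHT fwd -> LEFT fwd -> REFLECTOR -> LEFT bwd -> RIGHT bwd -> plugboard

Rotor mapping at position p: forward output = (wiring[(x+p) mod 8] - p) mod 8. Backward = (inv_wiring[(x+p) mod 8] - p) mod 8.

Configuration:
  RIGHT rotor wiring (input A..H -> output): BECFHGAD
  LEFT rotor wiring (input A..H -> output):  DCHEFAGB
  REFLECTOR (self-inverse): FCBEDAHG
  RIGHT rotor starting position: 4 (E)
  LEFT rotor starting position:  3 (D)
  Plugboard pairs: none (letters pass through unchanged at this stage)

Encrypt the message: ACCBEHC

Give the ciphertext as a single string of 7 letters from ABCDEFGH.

Answer: GFBDCAH

Derivation:
Char 1 ('A'): step: R->5, L=3; A->plug->A->R->B->L->C->refl->B->L'->A->R'->G->plug->G
Char 2 ('C'): step: R->6, L=3; C->plug->C->R->D->L->D->refl->E->L'->H->R'->F->plug->F
Char 3 ('C'): step: R->7, L=3; C->plug->C->R->F->L->A->refl->F->L'->C->R'->B->plug->B
Char 4 ('B'): step: R->0, L->4 (L advanced); B->plug->B->R->E->L->H->refl->G->L'->F->R'->D->plug->D
Char 5 ('E'): step: R->1, L=4; E->plug->E->R->F->L->G->refl->H->L'->E->R'->C->plug->C
Char 6 ('H'): step: R->2, L=4; H->plug->H->R->C->L->C->refl->B->L'->A->R'->A->plug->A
Char 7 ('C'): step: R->3, L=4; C->plug->C->R->D->L->F->refl->A->L'->H->R'->H->plug->H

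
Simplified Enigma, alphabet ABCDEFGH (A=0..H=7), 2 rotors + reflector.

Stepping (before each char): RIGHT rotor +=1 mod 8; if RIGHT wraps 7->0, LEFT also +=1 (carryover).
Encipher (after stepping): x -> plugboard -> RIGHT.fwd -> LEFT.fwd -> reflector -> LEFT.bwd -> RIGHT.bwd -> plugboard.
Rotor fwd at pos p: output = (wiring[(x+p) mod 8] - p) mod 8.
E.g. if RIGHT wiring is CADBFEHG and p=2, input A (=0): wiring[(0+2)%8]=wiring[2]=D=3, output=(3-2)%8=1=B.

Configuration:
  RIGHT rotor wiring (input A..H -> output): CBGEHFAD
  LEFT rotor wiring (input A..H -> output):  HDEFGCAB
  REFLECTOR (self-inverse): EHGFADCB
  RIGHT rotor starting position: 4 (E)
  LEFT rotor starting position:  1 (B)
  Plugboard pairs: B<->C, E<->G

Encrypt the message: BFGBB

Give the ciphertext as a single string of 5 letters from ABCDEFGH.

Answer: HAACE

Derivation:
Char 1 ('B'): step: R->5, L=1; B->plug->C->R->G->L->A->refl->E->L'->C->R'->H->plug->H
Char 2 ('F'): step: R->6, L=1; F->plug->F->R->G->L->A->refl->E->L'->C->R'->A->plug->A
Char 3 ('G'): step: R->7, L=1; G->plug->E->R->F->L->H->refl->B->L'->E->R'->A->plug->A
Char 4 ('B'): step: R->0, L->2 (L advanced); B->plug->C->R->G->L->F->refl->D->L'->B->R'->B->plug->C
Char 5 ('B'): step: R->1, L=2; B->plug->C->R->D->L->A->refl->E->L'->C->R'->G->plug->E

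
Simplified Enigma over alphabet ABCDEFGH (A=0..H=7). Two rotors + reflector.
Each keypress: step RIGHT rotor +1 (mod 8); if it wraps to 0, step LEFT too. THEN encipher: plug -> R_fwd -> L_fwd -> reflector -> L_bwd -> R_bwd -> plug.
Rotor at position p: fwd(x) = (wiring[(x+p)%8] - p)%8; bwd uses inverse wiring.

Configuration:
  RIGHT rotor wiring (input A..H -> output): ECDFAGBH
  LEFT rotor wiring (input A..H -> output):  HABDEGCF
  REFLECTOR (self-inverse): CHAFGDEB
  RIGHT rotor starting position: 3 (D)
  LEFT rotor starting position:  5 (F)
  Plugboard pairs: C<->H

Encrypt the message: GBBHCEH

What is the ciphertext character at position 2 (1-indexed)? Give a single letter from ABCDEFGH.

Char 1 ('G'): step: R->4, L=5; G->plug->G->R->H->L->H->refl->B->L'->A->R'->E->plug->E
Char 2 ('B'): step: R->5, L=5; B->plug->B->R->E->L->D->refl->F->L'->B->R'->A->plug->A

A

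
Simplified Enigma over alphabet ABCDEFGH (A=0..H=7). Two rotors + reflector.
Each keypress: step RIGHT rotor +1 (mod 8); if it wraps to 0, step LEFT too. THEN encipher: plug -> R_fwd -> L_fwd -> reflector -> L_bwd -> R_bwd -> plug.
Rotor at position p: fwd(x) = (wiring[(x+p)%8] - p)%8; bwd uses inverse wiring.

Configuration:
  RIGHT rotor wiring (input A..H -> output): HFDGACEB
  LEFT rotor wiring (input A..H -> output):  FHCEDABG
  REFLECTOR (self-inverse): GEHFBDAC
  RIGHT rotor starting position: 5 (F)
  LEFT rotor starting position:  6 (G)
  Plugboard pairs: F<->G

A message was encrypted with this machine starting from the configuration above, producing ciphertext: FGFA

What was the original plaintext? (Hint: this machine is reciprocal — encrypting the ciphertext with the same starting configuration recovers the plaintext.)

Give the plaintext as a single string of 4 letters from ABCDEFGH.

Answer: DHCG

Derivation:
Char 1 ('F'): step: R->6, L=6; F->plug->G->R->C->L->H->refl->C->L'->H->R'->D->plug->D
Char 2 ('G'): step: R->7, L=6; G->plug->F->R->B->L->A->refl->G->L'->F->R'->H->plug->H
Char 3 ('F'): step: R->0, L->7 (L advanced); F->plug->G->R->E->L->F->refl->D->L'->D->R'->C->plug->C
Char 4 ('A'): step: R->1, L=7; A->plug->A->R->E->L->F->refl->D->L'->D->R'->F->plug->G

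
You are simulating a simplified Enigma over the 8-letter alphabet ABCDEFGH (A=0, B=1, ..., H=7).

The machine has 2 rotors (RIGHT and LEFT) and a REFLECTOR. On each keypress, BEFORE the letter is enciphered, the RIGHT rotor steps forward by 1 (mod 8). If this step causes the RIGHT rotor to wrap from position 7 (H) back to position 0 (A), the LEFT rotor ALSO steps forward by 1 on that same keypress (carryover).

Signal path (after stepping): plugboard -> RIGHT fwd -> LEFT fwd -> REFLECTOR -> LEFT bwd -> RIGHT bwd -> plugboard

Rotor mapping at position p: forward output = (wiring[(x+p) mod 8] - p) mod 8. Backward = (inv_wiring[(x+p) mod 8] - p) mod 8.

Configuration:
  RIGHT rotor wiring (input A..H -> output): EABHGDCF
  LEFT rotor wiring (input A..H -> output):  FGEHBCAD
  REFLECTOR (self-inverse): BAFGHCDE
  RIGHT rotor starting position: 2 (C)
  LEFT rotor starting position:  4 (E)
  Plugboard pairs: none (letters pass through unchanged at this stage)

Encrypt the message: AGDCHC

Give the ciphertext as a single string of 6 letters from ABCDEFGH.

Char 1 ('A'): step: R->3, L=4; A->plug->A->R->E->L->B->refl->A->L'->G->R'->H->plug->H
Char 2 ('G'): step: R->4, L=4; G->plug->G->R->F->L->C->refl->F->L'->A->R'->E->plug->E
Char 3 ('D'): step: R->5, L=4; D->plug->D->R->H->L->D->refl->G->L'->B->R'->H->plug->H
Char 4 ('C'): step: R->6, L=4; C->plug->C->R->G->L->A->refl->B->L'->E->R'->A->plug->A
Char 5 ('H'): step: R->7, L=4; H->plug->H->R->D->L->H->refl->E->L'->C->R'->D->plug->D
Char 6 ('C'): step: R->0, L->5 (L advanced); C->plug->C->R->B->L->D->refl->G->L'->C->R'->G->plug->G

Answer: HEHADG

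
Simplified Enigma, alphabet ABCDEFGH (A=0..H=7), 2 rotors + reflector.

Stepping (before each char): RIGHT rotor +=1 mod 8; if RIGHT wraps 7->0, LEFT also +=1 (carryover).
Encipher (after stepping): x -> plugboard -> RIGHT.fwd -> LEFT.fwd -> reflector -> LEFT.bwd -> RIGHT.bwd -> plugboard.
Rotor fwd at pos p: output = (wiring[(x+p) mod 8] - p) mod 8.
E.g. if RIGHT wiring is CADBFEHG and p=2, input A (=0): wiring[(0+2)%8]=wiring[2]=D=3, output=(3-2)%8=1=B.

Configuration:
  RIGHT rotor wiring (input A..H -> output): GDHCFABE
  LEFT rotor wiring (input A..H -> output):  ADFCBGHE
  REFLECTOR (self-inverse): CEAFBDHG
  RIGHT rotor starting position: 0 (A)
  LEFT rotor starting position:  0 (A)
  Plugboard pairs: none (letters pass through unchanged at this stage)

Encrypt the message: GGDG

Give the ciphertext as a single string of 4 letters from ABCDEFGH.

Answer: FECD

Derivation:
Char 1 ('G'): step: R->1, L=0; G->plug->G->R->D->L->C->refl->A->L'->A->R'->F->plug->F
Char 2 ('G'): step: R->2, L=0; G->plug->G->R->E->L->B->refl->E->L'->H->R'->E->plug->E
Char 3 ('D'): step: R->3, L=0; D->plug->D->R->G->L->H->refl->G->L'->F->R'->C->plug->C
Char 4 ('G'): step: R->4, L=0; G->plug->G->R->D->L->C->refl->A->L'->A->R'->D->plug->D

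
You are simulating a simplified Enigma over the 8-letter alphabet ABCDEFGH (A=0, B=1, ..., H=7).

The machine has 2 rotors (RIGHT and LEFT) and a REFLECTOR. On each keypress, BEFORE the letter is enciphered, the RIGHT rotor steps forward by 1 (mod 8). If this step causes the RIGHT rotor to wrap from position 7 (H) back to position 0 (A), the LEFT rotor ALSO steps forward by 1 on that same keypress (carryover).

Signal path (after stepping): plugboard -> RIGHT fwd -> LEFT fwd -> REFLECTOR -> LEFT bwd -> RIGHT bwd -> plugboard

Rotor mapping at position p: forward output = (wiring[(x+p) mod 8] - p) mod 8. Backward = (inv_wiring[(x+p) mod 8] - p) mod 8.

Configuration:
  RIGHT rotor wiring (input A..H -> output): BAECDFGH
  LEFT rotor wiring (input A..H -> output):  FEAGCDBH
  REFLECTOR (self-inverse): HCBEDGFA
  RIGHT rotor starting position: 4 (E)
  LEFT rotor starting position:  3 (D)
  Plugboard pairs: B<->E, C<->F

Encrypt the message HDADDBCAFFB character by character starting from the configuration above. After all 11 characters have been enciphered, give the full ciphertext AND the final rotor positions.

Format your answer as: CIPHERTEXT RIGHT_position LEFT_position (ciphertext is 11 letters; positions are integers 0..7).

Answer: GECEHGDCABG 7 4

Derivation:
Char 1 ('H'): step: R->5, L=3; H->plug->H->R->G->L->B->refl->C->L'->F->R'->G->plug->G
Char 2 ('D'): step: R->6, L=3; D->plug->D->R->C->L->A->refl->H->L'->B->R'->B->plug->E
Char 3 ('A'): step: R->7, L=3; A->plug->A->R->A->L->D->refl->E->L'->E->R'->F->plug->C
Char 4 ('D'): step: R->0, L->4 (L advanced); D->plug->D->R->C->L->F->refl->G->L'->A->R'->B->plug->E
Char 5 ('D'): step: R->1, L=4; D->plug->D->R->C->L->F->refl->G->L'->A->R'->H->plug->H
Char 6 ('B'): step: R->2, L=4; B->plug->E->R->E->L->B->refl->C->L'->H->R'->G->plug->G
Char 7 ('C'): step: R->3, L=4; C->plug->F->R->G->L->E->refl->D->L'->D->R'->D->plug->D
Char 8 ('A'): step: R->4, L=4; A->plug->A->R->H->L->C->refl->B->L'->E->R'->F->plug->C
Char 9 ('F'): step: R->5, L=4; F->plug->C->R->C->L->F->refl->G->L'->A->R'->A->plug->A
Char 10 ('F'): step: R->6, L=4; F->plug->C->R->D->L->D->refl->E->L'->G->R'->E->plug->B
Char 11 ('B'): step: R->7, L=4; B->plug->E->R->D->L->D->refl->E->L'->G->R'->G->plug->G
Final: ciphertext=GECEHGDCABG, RIGHT=7, LEFT=4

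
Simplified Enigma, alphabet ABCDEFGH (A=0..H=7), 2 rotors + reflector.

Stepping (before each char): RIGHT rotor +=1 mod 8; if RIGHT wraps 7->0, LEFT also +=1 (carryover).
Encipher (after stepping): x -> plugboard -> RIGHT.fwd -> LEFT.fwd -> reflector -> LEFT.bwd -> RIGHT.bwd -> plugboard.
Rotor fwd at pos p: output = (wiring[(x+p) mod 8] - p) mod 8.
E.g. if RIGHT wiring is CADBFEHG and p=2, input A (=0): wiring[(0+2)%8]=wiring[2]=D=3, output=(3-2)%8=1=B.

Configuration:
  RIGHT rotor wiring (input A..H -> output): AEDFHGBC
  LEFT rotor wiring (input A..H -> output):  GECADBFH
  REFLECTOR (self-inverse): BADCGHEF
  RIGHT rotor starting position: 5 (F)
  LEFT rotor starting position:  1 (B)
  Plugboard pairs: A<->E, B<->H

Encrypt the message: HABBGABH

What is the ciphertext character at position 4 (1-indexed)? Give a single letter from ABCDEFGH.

Char 1 ('H'): step: R->6, L=1; H->plug->B->R->E->L->A->refl->B->L'->B->R'->G->plug->G
Char 2 ('A'): step: R->7, L=1; A->plug->E->R->G->L->G->refl->E->L'->F->R'->C->plug->C
Char 3 ('B'): step: R->0, L->2 (L advanced); B->plug->H->R->C->L->B->refl->A->L'->A->R'->A->plug->E
Char 4 ('B'): step: R->1, L=2; B->plug->H->R->H->L->C->refl->D->L'->E->R'->C->plug->C

C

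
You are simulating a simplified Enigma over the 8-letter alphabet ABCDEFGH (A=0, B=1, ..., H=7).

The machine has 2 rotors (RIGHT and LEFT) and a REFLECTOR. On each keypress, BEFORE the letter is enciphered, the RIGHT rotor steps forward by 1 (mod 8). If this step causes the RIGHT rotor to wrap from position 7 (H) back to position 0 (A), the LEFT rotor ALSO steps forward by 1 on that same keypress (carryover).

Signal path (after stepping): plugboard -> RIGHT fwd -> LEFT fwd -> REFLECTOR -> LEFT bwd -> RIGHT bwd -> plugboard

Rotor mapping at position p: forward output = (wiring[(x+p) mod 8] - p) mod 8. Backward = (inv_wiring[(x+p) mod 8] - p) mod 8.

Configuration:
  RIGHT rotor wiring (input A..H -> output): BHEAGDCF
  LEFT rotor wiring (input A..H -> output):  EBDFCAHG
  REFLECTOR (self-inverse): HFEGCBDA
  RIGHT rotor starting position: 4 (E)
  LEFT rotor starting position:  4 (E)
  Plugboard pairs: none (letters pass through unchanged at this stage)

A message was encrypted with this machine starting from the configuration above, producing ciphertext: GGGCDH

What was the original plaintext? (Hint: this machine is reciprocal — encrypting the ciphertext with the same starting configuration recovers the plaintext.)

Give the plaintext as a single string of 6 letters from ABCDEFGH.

Answer: HFAAHE

Derivation:
Char 1 ('G'): step: R->5, L=4; G->plug->G->R->D->L->C->refl->E->L'->B->R'->H->plug->H
Char 2 ('G'): step: R->6, L=4; G->plug->G->R->A->L->G->refl->D->L'->C->R'->F->plug->F
Char 3 ('G'): step: R->7, L=4; G->plug->G->R->E->L->A->refl->H->L'->G->R'->A->plug->A
Char 4 ('C'): step: R->0, L->5 (L advanced); C->plug->C->R->E->L->E->refl->C->L'->B->R'->A->plug->A
Char 5 ('D'): step: R->1, L=5; D->plug->D->R->F->L->G->refl->D->L'->A->R'->H->plug->H
Char 6 ('H'): step: R->2, L=5; H->plug->H->R->F->L->G->refl->D->L'->A->R'->E->plug->E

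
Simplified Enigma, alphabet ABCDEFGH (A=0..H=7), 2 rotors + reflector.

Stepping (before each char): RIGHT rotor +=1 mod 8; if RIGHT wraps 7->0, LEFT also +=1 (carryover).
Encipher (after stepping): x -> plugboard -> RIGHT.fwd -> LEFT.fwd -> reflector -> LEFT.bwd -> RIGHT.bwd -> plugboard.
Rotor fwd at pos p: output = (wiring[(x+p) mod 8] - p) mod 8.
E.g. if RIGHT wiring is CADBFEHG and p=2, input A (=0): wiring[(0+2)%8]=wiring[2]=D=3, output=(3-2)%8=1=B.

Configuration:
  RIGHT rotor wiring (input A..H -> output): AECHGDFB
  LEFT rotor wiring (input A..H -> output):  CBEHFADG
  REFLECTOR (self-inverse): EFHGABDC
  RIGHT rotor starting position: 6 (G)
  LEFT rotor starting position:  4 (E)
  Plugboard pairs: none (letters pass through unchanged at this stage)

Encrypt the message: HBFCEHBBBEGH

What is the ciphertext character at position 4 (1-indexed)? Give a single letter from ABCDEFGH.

Char 1 ('H'): step: R->7, L=4; H->plug->H->R->G->L->A->refl->E->L'->B->R'->B->plug->B
Char 2 ('B'): step: R->0, L->5 (L advanced); B->plug->B->R->E->L->E->refl->A->L'->H->R'->D->plug->D
Char 3 ('F'): step: R->1, L=5; F->plug->F->R->E->L->E->refl->A->L'->H->R'->H->plug->H
Char 4 ('C'): step: R->2, L=5; C->plug->C->R->E->L->E->refl->A->L'->H->R'->F->plug->F

F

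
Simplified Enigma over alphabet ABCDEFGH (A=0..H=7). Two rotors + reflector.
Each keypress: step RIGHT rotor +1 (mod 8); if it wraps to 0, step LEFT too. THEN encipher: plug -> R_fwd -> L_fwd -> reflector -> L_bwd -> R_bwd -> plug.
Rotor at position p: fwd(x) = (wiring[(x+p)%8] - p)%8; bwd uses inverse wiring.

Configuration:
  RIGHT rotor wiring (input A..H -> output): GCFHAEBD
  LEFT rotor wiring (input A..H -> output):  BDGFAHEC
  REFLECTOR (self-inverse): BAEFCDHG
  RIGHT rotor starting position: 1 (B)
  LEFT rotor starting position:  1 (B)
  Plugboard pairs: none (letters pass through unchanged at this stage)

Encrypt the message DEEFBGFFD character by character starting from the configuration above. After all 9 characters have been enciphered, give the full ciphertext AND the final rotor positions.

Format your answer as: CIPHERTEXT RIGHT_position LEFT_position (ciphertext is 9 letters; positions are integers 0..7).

Char 1 ('D'): step: R->2, L=1; D->plug->D->R->C->L->E->refl->C->L'->A->R'->H->plug->H
Char 2 ('E'): step: R->3, L=1; E->plug->E->R->A->L->C->refl->E->L'->C->R'->H->plug->H
Char 3 ('E'): step: R->4, L=1; E->plug->E->R->C->L->E->refl->C->L'->A->R'->B->plug->B
Char 4 ('F'): step: R->5, L=1; F->plug->F->R->A->L->C->refl->E->L'->C->R'->G->plug->G
Char 5 ('B'): step: R->6, L=1; B->plug->B->R->F->L->D->refl->F->L'->B->R'->F->plug->F
Char 6 ('G'): step: R->7, L=1; G->plug->G->R->F->L->D->refl->F->L'->B->R'->F->plug->F
Char 7 ('F'): step: R->0, L->2 (L advanced); F->plug->F->R->E->L->C->refl->E->L'->A->R'->E->plug->E
Char 8 ('F'): step: R->1, L=2; F->plug->F->R->A->L->E->refl->C->L'->E->R'->B->plug->B
Char 9 ('D'): step: R->2, L=2; D->plug->D->R->C->L->G->refl->H->L'->G->R'->C->plug->C
Final: ciphertext=HHBGFFEBC, RIGHT=2, LEFT=2

Answer: HHBGFFEBC 2 2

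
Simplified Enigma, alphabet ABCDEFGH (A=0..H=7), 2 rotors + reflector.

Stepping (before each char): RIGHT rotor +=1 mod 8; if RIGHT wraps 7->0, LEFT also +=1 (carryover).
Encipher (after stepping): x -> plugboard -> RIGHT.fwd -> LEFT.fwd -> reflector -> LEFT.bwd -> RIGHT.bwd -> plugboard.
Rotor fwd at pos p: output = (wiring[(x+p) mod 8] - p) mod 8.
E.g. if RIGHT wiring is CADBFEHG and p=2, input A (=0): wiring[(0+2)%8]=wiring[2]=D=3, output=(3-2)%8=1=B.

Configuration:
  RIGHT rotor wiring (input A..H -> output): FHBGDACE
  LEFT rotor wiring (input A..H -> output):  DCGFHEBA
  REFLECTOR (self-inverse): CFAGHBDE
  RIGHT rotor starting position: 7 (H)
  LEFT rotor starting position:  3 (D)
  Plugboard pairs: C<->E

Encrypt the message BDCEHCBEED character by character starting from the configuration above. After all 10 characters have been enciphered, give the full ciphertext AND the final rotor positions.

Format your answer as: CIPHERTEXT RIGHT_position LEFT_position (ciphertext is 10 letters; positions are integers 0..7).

Char 1 ('B'): step: R->0, L->4 (L advanced); B->plug->B->R->H->L->B->refl->F->L'->C->R'->G->plug->G
Char 2 ('D'): step: R->1, L=4; D->plug->D->R->C->L->F->refl->B->L'->H->R'->E->plug->C
Char 3 ('C'): step: R->2, L=4; C->plug->E->R->A->L->D->refl->G->L'->F->R'->H->plug->H
Char 4 ('E'): step: R->3, L=4; E->plug->C->R->F->L->G->refl->D->L'->A->R'->B->plug->B
Char 5 ('H'): step: R->4, L=4; H->plug->H->R->C->L->F->refl->B->L'->H->R'->A->plug->A
Char 6 ('C'): step: R->5, L=4; C->plug->E->R->C->L->F->refl->B->L'->H->R'->C->plug->E
Char 7 ('B'): step: R->6, L=4; B->plug->B->R->G->L->C->refl->A->L'->B->R'->D->plug->D
Char 8 ('E'): step: R->7, L=4; E->plug->C->R->A->L->D->refl->G->L'->F->R'->A->plug->A
Char 9 ('E'): step: R->0, L->5 (L advanced); E->plug->C->R->B->L->E->refl->H->L'->A->R'->F->plug->F
Char 10 ('D'): step: R->1, L=5; D->plug->D->R->C->L->D->refl->G->L'->D->R'->G->plug->G
Final: ciphertext=GCHBAEDAFG, RIGHT=1, LEFT=5

Answer: GCHBAEDAFG 1 5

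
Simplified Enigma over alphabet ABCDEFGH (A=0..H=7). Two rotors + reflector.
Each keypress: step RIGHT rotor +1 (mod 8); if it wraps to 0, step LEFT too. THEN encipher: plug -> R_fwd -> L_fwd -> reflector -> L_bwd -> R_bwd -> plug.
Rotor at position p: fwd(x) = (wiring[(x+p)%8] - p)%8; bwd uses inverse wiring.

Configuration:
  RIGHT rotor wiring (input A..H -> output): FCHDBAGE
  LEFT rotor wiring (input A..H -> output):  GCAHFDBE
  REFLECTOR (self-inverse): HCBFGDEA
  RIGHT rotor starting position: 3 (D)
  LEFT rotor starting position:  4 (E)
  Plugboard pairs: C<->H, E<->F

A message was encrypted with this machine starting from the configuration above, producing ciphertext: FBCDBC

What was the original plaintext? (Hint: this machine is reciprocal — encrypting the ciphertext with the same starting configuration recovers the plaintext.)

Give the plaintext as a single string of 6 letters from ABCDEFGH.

Answer: GAHFHE

Derivation:
Char 1 ('F'): step: R->4, L=4; F->plug->E->R->B->L->H->refl->A->L'->D->R'->G->plug->G
Char 2 ('B'): step: R->5, L=4; B->plug->B->R->B->L->H->refl->A->L'->D->R'->A->plug->A
Char 3 ('C'): step: R->6, L=4; C->plug->H->R->C->L->F->refl->D->L'->H->R'->C->plug->H
Char 4 ('D'): step: R->7, L=4; D->plug->D->R->A->L->B->refl->C->L'->E->R'->E->plug->F
Char 5 ('B'): step: R->0, L->5 (L advanced); B->plug->B->R->C->L->H->refl->A->L'->H->R'->C->plug->H
Char 6 ('C'): step: R->1, L=5; C->plug->H->R->E->L->F->refl->D->L'->F->R'->F->plug->E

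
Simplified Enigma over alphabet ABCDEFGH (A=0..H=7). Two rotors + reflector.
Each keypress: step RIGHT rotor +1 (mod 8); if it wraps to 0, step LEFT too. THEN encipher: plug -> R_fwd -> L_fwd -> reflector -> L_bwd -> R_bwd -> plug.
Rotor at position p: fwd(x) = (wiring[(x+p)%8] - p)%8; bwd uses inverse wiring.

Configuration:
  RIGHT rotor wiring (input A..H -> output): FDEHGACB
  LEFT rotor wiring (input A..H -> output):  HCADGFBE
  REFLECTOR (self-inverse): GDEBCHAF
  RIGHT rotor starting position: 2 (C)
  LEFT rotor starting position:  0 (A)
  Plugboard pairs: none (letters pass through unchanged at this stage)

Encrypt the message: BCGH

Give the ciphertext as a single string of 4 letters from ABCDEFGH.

Char 1 ('B'): step: R->3, L=0; B->plug->B->R->D->L->D->refl->B->L'->G->R'->E->plug->E
Char 2 ('C'): step: R->4, L=0; C->plug->C->R->G->L->B->refl->D->L'->D->R'->H->plug->H
Char 3 ('G'): step: R->5, L=0; G->plug->G->R->C->L->A->refl->G->L'->E->R'->C->plug->C
Char 4 ('H'): step: R->6, L=0; H->plug->H->R->C->L->A->refl->G->L'->E->R'->A->plug->A

Answer: EHCA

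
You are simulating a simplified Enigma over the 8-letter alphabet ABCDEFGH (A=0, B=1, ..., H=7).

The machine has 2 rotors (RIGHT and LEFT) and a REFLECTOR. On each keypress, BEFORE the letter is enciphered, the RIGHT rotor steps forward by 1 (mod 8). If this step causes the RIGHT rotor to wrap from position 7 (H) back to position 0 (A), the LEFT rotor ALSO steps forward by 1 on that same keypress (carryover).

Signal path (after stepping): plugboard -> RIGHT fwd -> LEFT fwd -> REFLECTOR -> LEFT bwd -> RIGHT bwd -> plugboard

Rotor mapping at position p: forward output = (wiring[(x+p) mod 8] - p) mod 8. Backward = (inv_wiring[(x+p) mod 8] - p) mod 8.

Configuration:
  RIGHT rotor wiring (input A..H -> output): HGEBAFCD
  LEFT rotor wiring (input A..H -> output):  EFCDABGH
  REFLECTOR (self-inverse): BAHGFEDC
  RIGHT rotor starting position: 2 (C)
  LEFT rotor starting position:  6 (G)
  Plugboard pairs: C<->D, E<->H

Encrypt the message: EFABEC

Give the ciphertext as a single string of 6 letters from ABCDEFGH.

Char 1 ('E'): step: R->3, L=6; E->plug->H->R->B->L->B->refl->A->L'->A->R'->E->plug->H
Char 2 ('F'): step: R->4, L=6; F->plug->F->R->C->L->G->refl->D->L'->H->R'->D->plug->C
Char 3 ('A'): step: R->5, L=6; A->plug->A->R->A->L->A->refl->B->L'->B->R'->E->plug->H
Char 4 ('B'): step: R->6, L=6; B->plug->B->R->F->L->F->refl->E->L'->E->R'->A->plug->A
Char 5 ('E'): step: R->7, L=6; E->plug->H->R->D->L->H->refl->C->L'->G->R'->G->plug->G
Char 6 ('C'): step: R->0, L->7 (L advanced); C->plug->D->R->B->L->F->refl->E->L'->E->R'->C->plug->D

Answer: HCHAGD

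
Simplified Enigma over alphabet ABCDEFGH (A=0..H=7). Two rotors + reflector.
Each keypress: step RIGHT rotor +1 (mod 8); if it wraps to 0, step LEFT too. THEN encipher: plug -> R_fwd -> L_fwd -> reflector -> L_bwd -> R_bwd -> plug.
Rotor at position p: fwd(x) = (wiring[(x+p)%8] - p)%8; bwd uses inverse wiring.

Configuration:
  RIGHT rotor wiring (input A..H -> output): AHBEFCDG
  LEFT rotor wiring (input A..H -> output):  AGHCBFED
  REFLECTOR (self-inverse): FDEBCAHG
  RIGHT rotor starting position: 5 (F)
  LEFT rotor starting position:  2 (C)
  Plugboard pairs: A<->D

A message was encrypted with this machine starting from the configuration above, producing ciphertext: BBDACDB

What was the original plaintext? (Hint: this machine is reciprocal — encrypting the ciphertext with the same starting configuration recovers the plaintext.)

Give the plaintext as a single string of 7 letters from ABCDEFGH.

Answer: ACCGGAF

Derivation:
Char 1 ('B'): step: R->6, L=2; B->plug->B->R->A->L->F->refl->A->L'->B->R'->D->plug->A
Char 2 ('B'): step: R->7, L=2; B->plug->B->R->B->L->A->refl->F->L'->A->R'->C->plug->C
Char 3 ('D'): step: R->0, L->3 (L advanced); D->plug->A->R->A->L->H->refl->G->L'->B->R'->C->plug->C
Char 4 ('A'): step: R->1, L=3; A->plug->D->R->E->L->A->refl->F->L'->F->R'->G->plug->G
Char 5 ('C'): step: R->2, L=3; C->plug->C->R->D->L->B->refl->D->L'->G->R'->G->plug->G
Char 6 ('D'): step: R->3, L=3; D->plug->A->R->B->L->G->refl->H->L'->A->R'->D->plug->A
Char 7 ('B'): step: R->4, L=3; B->plug->B->R->G->L->D->refl->B->L'->D->R'->F->plug->F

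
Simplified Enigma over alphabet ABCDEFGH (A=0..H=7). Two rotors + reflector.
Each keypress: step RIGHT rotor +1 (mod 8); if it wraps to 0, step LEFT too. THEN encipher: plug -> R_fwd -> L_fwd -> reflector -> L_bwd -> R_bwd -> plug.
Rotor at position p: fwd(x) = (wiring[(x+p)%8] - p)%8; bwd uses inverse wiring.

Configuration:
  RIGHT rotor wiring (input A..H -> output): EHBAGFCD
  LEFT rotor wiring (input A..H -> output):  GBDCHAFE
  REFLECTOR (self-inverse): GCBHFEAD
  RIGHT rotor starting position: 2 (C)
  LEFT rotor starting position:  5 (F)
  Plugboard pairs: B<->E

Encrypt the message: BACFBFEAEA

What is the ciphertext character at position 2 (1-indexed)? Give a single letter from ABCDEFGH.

Char 1 ('B'): step: R->3, L=5; B->plug->E->R->A->L->D->refl->H->L'->C->R'->C->plug->C
Char 2 ('A'): step: R->4, L=5; A->plug->A->R->C->L->H->refl->D->L'->A->R'->E->plug->B

B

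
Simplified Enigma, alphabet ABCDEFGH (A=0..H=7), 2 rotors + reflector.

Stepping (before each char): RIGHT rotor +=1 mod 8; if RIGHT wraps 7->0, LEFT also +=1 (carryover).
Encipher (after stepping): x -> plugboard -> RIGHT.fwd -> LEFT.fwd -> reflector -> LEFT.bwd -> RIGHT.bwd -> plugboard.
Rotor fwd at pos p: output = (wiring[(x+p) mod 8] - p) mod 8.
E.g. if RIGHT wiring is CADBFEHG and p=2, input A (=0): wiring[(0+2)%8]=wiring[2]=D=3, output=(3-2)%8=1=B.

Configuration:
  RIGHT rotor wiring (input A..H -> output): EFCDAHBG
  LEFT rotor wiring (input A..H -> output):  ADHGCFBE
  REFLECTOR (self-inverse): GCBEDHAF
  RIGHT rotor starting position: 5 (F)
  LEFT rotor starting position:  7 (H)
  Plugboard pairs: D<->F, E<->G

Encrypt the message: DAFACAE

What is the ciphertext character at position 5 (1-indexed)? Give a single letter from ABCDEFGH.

Char 1 ('D'): step: R->6, L=7; D->plug->F->R->F->L->D->refl->E->L'->C->R'->G->plug->E
Char 2 ('A'): step: R->7, L=7; A->plug->A->R->H->L->C->refl->B->L'->B->R'->F->plug->D
Char 3 ('F'): step: R->0, L->0 (L advanced); F->plug->D->R->D->L->G->refl->A->L'->A->R'->E->plug->G
Char 4 ('A'): step: R->1, L=0; A->plug->A->R->E->L->C->refl->B->L'->G->R'->E->plug->G
Char 5 ('C'): step: R->2, L=0; C->plug->C->R->G->L->B->refl->C->L'->E->R'->F->plug->D

D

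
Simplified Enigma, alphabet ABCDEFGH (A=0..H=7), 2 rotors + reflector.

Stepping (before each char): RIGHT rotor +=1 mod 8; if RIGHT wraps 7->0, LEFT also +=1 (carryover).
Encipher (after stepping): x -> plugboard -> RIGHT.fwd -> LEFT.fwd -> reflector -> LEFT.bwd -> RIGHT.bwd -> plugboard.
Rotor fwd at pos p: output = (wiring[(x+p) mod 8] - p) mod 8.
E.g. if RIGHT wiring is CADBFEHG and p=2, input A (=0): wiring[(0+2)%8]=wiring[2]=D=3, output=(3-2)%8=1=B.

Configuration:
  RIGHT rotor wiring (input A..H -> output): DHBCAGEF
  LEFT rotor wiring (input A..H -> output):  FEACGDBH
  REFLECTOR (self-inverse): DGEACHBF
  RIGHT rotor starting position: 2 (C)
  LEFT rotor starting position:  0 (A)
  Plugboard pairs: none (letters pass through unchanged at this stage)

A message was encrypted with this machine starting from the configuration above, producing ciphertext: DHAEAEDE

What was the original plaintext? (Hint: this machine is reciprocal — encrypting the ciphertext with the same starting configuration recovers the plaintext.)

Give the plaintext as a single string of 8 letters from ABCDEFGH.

Answer: CAHDBHGC

Derivation:
Char 1 ('D'): step: R->3, L=0; D->plug->D->R->B->L->E->refl->C->L'->D->R'->C->plug->C
Char 2 ('H'): step: R->4, L=0; H->plug->H->R->G->L->B->refl->G->L'->E->R'->A->plug->A
Char 3 ('A'): step: R->5, L=0; A->plug->A->R->B->L->E->refl->C->L'->D->R'->H->plug->H
Char 4 ('E'): step: R->6, L=0; E->plug->E->R->D->L->C->refl->E->L'->B->R'->D->plug->D
Char 5 ('A'): step: R->7, L=0; A->plug->A->R->G->L->B->refl->G->L'->E->R'->B->plug->B
Char 6 ('E'): step: R->0, L->1 (L advanced); E->plug->E->R->A->L->D->refl->A->L'->F->R'->H->plug->H
Char 7 ('D'): step: R->1, L=1; D->plug->D->R->H->L->E->refl->C->L'->E->R'->G->plug->G
Char 8 ('E'): step: R->2, L=1; E->plug->E->R->C->L->B->refl->G->L'->G->R'->C->plug->C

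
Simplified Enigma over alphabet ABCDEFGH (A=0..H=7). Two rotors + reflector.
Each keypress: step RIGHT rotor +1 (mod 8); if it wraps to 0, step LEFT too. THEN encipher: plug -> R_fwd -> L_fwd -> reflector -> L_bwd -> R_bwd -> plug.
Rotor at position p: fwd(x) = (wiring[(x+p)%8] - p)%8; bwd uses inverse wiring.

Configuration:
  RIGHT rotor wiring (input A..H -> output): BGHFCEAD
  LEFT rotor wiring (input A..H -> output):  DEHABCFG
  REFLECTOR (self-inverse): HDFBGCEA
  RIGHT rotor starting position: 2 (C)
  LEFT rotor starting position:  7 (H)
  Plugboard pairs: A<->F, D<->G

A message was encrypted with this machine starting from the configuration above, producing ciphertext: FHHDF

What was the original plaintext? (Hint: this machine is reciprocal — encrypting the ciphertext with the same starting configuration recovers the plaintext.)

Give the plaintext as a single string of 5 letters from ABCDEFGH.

Char 1 ('F'): step: R->3, L=7; F->plug->A->R->C->L->F->refl->C->L'->F->R'->D->plug->G
Char 2 ('H'): step: R->4, L=7; H->plug->H->R->B->L->E->refl->G->L'->H->R'->D->plug->G
Char 3 ('H'): step: R->5, L=7; H->plug->H->R->F->L->C->refl->F->L'->C->R'->F->plug->A
Char 4 ('D'): step: R->6, L=7; D->plug->G->R->E->L->B->refl->D->L'->G->R'->H->plug->H
Char 5 ('F'): step: R->7, L=7; F->plug->A->R->E->L->B->refl->D->L'->G->R'->E->plug->E

Answer: GGAHE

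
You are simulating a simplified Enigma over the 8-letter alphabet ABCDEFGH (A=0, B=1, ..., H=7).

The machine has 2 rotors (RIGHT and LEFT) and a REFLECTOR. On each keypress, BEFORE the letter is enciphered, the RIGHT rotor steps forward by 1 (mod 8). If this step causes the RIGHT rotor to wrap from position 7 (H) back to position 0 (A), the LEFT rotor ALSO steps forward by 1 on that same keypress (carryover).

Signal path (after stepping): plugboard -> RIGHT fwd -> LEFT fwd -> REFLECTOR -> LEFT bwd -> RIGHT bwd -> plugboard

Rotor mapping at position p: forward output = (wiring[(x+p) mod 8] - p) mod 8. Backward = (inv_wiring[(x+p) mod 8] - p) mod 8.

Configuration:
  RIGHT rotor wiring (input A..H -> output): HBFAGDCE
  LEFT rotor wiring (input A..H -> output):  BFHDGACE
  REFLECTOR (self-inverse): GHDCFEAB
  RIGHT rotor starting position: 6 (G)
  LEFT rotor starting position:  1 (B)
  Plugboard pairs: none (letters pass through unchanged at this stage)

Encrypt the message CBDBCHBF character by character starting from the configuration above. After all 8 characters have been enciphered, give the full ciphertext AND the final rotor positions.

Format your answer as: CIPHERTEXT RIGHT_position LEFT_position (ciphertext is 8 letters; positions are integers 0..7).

Char 1 ('C'): step: R->7, L=1; C->plug->C->R->C->L->C->refl->D->L'->G->R'->D->plug->D
Char 2 ('B'): step: R->0, L->2 (L advanced); B->plug->B->R->B->L->B->refl->H->L'->G->R'->E->plug->E
Char 3 ('D'): step: R->1, L=2; D->plug->D->R->F->L->C->refl->D->L'->H->R'->C->plug->C
Char 4 ('B'): step: R->2, L=2; B->plug->B->R->G->L->H->refl->B->L'->B->R'->D->plug->D
Char 5 ('C'): step: R->3, L=2; C->plug->C->R->A->L->F->refl->E->L'->C->R'->H->plug->H
Char 6 ('H'): step: R->4, L=2; H->plug->H->R->E->L->A->refl->G->L'->D->R'->E->plug->E
Char 7 ('B'): step: R->5, L=2; B->plug->B->R->F->L->C->refl->D->L'->H->R'->C->plug->C
Char 8 ('F'): step: R->6, L=2; F->plug->F->R->C->L->E->refl->F->L'->A->R'->G->plug->G
Final: ciphertext=DECDHECG, RIGHT=6, LEFT=2

Answer: DECDHECG 6 2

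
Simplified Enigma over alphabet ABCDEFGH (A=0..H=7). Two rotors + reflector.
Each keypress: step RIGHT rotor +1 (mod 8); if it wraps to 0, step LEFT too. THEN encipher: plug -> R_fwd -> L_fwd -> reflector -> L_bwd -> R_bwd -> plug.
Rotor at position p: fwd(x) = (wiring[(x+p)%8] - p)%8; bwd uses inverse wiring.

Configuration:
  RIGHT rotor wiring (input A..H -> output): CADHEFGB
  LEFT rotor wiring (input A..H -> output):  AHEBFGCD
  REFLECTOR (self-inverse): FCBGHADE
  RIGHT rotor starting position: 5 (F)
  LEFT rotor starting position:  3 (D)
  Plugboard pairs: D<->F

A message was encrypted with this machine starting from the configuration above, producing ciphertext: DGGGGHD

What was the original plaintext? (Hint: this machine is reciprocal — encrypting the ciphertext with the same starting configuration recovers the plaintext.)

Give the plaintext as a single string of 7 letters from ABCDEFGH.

Char 1 ('D'): step: R->6, L=3; D->plug->F->R->B->L->C->refl->B->L'->H->R'->H->plug->H
Char 2 ('G'): step: R->7, L=3; G->plug->G->R->G->L->E->refl->H->L'->D->R'->B->plug->B
Char 3 ('G'): step: R->0, L->4 (L advanced); G->plug->G->R->G->L->A->refl->F->L'->H->R'->D->plug->F
Char 4 ('G'): step: R->1, L=4; G->plug->G->R->A->L->B->refl->C->L'->B->R'->H->plug->H
Char 5 ('G'): step: R->2, L=4; G->plug->G->R->A->L->B->refl->C->L'->B->R'->A->plug->A
Char 6 ('H'): step: R->3, L=4; H->plug->H->R->A->L->B->refl->C->L'->B->R'->B->plug->B
Char 7 ('D'): step: R->4, L=4; D->plug->F->R->E->L->E->refl->H->L'->D->R'->H->plug->H

Answer: HBFHABH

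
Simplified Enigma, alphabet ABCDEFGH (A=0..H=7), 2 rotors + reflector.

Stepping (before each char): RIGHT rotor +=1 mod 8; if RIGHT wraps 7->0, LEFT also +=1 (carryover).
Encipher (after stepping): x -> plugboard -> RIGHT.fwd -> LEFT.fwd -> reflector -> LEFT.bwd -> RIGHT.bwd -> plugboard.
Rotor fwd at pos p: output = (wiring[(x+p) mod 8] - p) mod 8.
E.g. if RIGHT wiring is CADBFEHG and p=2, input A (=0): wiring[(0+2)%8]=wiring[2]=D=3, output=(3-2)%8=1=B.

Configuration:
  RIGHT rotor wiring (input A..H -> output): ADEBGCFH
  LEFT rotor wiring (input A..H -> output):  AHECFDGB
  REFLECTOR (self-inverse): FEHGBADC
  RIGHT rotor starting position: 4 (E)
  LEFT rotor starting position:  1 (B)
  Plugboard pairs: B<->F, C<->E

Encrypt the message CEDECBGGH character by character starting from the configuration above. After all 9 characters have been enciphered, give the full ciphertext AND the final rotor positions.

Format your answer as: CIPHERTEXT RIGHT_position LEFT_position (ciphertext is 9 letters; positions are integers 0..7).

Char 1 ('C'): step: R->5, L=1; C->plug->E->R->G->L->A->refl->F->L'->F->R'->A->plug->A
Char 2 ('E'): step: R->6, L=1; E->plug->C->R->C->L->B->refl->E->L'->D->R'->F->plug->B
Char 3 ('D'): step: R->7, L=1; D->plug->D->R->F->L->F->refl->A->L'->G->R'->H->plug->H
Char 4 ('E'): step: R->0, L->2 (L advanced); E->plug->C->R->E->L->E->refl->B->L'->D->R'->B->plug->F
Char 5 ('C'): step: R->1, L=2; C->plug->E->R->B->L->A->refl->F->L'->H->R'->H->plug->H
Char 6 ('B'): step: R->2, L=2; B->plug->F->R->F->L->H->refl->C->L'->A->R'->D->plug->D
Char 7 ('G'): step: R->3, L=2; G->plug->G->R->A->L->C->refl->H->L'->F->R'->F->plug->B
Char 8 ('G'): step: R->4, L=2; G->plug->G->R->A->L->C->refl->H->L'->F->R'->H->plug->H
Char 9 ('H'): step: R->5, L=2; H->plug->H->R->B->L->A->refl->F->L'->H->R'->F->plug->B
Final: ciphertext=ABHFHDBHB, RIGHT=5, LEFT=2

Answer: ABHFHDBHB 5 2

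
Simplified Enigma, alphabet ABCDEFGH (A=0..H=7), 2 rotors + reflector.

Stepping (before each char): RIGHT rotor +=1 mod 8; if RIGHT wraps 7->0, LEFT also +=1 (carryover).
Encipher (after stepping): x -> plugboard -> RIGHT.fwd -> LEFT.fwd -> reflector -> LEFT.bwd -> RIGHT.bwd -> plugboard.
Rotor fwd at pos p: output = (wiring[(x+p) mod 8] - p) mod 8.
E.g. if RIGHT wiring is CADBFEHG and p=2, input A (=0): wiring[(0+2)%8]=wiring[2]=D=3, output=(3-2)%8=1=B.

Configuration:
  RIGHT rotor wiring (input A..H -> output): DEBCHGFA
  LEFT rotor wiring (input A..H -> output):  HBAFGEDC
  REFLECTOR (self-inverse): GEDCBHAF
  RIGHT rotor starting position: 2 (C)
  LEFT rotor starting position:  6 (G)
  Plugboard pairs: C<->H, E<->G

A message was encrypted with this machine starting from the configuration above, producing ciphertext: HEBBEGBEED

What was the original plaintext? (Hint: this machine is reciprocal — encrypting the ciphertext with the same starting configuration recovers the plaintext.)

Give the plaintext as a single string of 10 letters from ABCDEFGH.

Char 1 ('H'): step: R->3, L=6; H->plug->C->R->D->L->D->refl->C->L'->E->R'->B->plug->B
Char 2 ('E'): step: R->4, L=6; E->plug->G->R->F->L->H->refl->F->L'->A->R'->F->plug->F
Char 3 ('B'): step: R->5, L=6; B->plug->B->R->A->L->F->refl->H->L'->F->R'->G->plug->E
Char 4 ('B'): step: R->6, L=6; B->plug->B->R->C->L->B->refl->E->L'->B->R'->G->plug->E
Char 5 ('E'): step: R->7, L=6; E->plug->G->R->H->L->G->refl->A->L'->G->R'->H->plug->C
Char 6 ('G'): step: R->0, L->7 (L advanced); G->plug->E->R->H->L->E->refl->B->L'->D->R'->A->plug->A
Char 7 ('B'): step: R->1, L=7; B->plug->B->R->A->L->D->refl->C->L'->C->R'->H->plug->C
Char 8 ('E'): step: R->2, L=7; E->plug->G->R->B->L->A->refl->G->L'->E->R'->D->plug->D
Char 9 ('E'): step: R->3, L=7; E->plug->G->R->B->L->A->refl->G->L'->E->R'->B->plug->B
Char 10 ('D'): step: R->4, L=7; D->plug->D->R->E->L->G->refl->A->L'->B->R'->C->plug->H

Answer: BFEECACDBH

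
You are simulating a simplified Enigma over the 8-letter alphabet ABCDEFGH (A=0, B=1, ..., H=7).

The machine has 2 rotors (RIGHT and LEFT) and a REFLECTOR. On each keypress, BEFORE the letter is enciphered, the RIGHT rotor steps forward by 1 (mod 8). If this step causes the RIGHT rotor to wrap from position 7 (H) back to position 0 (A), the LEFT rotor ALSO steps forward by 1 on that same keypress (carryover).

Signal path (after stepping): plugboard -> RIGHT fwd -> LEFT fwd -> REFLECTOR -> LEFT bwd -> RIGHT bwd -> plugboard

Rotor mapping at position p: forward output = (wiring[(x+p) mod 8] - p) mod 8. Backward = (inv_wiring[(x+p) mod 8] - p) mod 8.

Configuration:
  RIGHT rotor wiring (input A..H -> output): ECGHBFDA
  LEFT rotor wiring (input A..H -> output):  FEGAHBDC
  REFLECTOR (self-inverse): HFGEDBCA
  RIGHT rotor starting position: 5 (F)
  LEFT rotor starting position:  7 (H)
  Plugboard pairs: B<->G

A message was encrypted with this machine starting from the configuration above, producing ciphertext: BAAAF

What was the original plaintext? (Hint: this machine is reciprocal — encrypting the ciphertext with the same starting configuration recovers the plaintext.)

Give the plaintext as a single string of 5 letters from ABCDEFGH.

Char 1 ('B'): step: R->6, L=7; B->plug->G->R->D->L->H->refl->A->L'->F->R'->A->plug->A
Char 2 ('A'): step: R->7, L=7; A->plug->A->R->B->L->G->refl->C->L'->G->R'->G->plug->B
Char 3 ('A'): step: R->0, L->0 (L advanced); A->plug->A->R->E->L->H->refl->A->L'->D->R'->G->plug->B
Char 4 ('A'): step: R->1, L=0; A->plug->A->R->B->L->E->refl->D->L'->G->R'->C->plug->C
Char 5 ('F'): step: R->2, L=0; F->plug->F->R->G->L->D->refl->E->L'->B->R'->E->plug->E

Answer: ABBCE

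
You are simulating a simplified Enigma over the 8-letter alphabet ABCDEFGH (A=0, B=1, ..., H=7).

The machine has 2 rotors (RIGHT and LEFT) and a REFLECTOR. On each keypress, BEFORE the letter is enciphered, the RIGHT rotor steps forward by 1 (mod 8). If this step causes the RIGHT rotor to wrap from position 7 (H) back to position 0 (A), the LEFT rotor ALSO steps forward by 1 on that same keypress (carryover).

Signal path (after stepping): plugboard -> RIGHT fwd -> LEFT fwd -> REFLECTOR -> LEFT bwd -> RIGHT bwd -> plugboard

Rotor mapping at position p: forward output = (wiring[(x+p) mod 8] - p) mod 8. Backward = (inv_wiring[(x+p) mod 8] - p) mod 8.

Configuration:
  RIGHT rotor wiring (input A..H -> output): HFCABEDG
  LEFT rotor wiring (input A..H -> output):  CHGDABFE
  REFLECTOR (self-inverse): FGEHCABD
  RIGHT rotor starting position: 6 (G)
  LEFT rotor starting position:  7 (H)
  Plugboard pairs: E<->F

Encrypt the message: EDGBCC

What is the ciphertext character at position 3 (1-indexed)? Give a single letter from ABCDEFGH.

Char 1 ('E'): step: R->7, L=7; E->plug->F->R->C->L->A->refl->F->L'->A->R'->B->plug->B
Char 2 ('D'): step: R->0, L->0 (L advanced); D->plug->D->R->A->L->C->refl->E->L'->H->R'->A->plug->A
Char 3 ('G'): step: R->1, L=0; G->plug->G->R->F->L->B->refl->G->L'->C->R'->F->plug->E

E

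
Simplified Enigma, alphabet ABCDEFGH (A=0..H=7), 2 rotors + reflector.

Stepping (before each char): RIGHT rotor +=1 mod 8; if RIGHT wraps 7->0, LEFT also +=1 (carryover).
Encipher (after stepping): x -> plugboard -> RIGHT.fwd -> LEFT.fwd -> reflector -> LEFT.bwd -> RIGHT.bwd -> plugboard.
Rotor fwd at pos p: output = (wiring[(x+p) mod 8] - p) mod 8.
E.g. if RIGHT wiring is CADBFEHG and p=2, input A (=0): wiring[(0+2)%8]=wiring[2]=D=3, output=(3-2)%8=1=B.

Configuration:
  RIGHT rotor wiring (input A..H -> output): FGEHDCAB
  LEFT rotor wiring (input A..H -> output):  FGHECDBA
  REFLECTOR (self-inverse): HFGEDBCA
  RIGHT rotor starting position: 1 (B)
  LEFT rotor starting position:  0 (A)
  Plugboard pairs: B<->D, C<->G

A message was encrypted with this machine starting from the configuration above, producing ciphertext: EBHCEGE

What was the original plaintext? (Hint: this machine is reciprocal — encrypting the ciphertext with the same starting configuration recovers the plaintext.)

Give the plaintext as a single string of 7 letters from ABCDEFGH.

Answer: BCBFBAC

Derivation:
Char 1 ('E'): step: R->2, L=0; E->plug->E->R->G->L->B->refl->F->L'->A->R'->D->plug->B
Char 2 ('B'): step: R->3, L=0; B->plug->D->R->F->L->D->refl->E->L'->D->R'->G->plug->C
Char 3 ('H'): step: R->4, L=0; H->plug->H->R->D->L->E->refl->D->L'->F->R'->D->plug->B
Char 4 ('C'): step: R->5, L=0; C->plug->G->R->C->L->H->refl->A->L'->H->R'->F->plug->F
Char 5 ('E'): step: R->6, L=0; E->plug->E->R->G->L->B->refl->F->L'->A->R'->D->plug->B
Char 6 ('G'): step: R->7, L=0; G->plug->C->R->H->L->A->refl->H->L'->C->R'->A->plug->A
Char 7 ('E'): step: R->0, L->1 (L advanced); E->plug->E->R->D->L->B->refl->F->L'->A->R'->G->plug->C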